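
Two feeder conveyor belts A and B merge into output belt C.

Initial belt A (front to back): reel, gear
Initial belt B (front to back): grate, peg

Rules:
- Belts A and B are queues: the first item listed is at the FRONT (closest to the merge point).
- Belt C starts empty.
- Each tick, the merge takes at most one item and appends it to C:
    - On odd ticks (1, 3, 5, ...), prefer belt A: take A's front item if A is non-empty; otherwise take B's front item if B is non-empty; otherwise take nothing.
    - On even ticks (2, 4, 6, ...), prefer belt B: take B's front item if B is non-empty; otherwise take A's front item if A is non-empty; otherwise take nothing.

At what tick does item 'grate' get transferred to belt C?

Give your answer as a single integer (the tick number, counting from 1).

Tick 1: prefer A, take reel from A; A=[gear] B=[grate,peg] C=[reel]
Tick 2: prefer B, take grate from B; A=[gear] B=[peg] C=[reel,grate]

Answer: 2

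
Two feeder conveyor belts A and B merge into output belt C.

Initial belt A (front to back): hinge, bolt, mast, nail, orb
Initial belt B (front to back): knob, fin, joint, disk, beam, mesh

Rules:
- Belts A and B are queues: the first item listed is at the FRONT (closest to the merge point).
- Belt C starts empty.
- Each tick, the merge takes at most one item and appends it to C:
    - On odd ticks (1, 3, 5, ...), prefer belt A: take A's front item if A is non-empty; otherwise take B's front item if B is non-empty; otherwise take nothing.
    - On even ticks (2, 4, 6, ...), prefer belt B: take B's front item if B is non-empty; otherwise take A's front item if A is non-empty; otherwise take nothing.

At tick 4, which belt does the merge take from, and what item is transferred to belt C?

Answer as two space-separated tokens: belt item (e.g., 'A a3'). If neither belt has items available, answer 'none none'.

Answer: B fin

Derivation:
Tick 1: prefer A, take hinge from A; A=[bolt,mast,nail,orb] B=[knob,fin,joint,disk,beam,mesh] C=[hinge]
Tick 2: prefer B, take knob from B; A=[bolt,mast,nail,orb] B=[fin,joint,disk,beam,mesh] C=[hinge,knob]
Tick 3: prefer A, take bolt from A; A=[mast,nail,orb] B=[fin,joint,disk,beam,mesh] C=[hinge,knob,bolt]
Tick 4: prefer B, take fin from B; A=[mast,nail,orb] B=[joint,disk,beam,mesh] C=[hinge,knob,bolt,fin]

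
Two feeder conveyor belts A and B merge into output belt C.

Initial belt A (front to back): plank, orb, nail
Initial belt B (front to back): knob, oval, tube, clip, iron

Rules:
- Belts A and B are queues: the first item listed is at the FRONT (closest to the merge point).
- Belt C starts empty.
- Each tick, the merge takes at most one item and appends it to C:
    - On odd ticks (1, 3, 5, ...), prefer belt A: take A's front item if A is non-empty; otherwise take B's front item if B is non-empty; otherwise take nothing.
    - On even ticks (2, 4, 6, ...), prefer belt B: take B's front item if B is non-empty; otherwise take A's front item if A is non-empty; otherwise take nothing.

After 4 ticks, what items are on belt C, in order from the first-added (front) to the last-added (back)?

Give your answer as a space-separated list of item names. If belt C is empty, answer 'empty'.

Tick 1: prefer A, take plank from A; A=[orb,nail] B=[knob,oval,tube,clip,iron] C=[plank]
Tick 2: prefer B, take knob from B; A=[orb,nail] B=[oval,tube,clip,iron] C=[plank,knob]
Tick 3: prefer A, take orb from A; A=[nail] B=[oval,tube,clip,iron] C=[plank,knob,orb]
Tick 4: prefer B, take oval from B; A=[nail] B=[tube,clip,iron] C=[plank,knob,orb,oval]

Answer: plank knob orb oval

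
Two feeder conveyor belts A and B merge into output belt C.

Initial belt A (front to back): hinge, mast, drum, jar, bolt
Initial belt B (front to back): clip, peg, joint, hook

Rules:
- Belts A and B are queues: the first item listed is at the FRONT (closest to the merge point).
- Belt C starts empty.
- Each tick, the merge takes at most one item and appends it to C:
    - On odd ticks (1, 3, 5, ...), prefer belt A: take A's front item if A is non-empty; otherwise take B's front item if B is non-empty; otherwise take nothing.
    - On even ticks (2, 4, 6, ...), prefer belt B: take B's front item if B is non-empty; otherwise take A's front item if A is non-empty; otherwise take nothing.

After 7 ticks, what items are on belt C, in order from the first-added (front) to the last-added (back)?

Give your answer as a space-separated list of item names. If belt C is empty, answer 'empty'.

Answer: hinge clip mast peg drum joint jar

Derivation:
Tick 1: prefer A, take hinge from A; A=[mast,drum,jar,bolt] B=[clip,peg,joint,hook] C=[hinge]
Tick 2: prefer B, take clip from B; A=[mast,drum,jar,bolt] B=[peg,joint,hook] C=[hinge,clip]
Tick 3: prefer A, take mast from A; A=[drum,jar,bolt] B=[peg,joint,hook] C=[hinge,clip,mast]
Tick 4: prefer B, take peg from B; A=[drum,jar,bolt] B=[joint,hook] C=[hinge,clip,mast,peg]
Tick 5: prefer A, take drum from A; A=[jar,bolt] B=[joint,hook] C=[hinge,clip,mast,peg,drum]
Tick 6: prefer B, take joint from B; A=[jar,bolt] B=[hook] C=[hinge,clip,mast,peg,drum,joint]
Tick 7: prefer A, take jar from A; A=[bolt] B=[hook] C=[hinge,clip,mast,peg,drum,joint,jar]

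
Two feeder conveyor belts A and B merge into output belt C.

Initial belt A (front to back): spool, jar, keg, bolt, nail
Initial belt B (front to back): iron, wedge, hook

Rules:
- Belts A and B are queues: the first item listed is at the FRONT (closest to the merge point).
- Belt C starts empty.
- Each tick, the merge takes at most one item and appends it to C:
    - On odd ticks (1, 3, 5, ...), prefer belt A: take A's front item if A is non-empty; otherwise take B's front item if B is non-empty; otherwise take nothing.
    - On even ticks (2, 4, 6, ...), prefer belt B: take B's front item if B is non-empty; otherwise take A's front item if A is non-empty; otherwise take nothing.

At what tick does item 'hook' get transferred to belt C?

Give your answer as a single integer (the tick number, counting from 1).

Answer: 6

Derivation:
Tick 1: prefer A, take spool from A; A=[jar,keg,bolt,nail] B=[iron,wedge,hook] C=[spool]
Tick 2: prefer B, take iron from B; A=[jar,keg,bolt,nail] B=[wedge,hook] C=[spool,iron]
Tick 3: prefer A, take jar from A; A=[keg,bolt,nail] B=[wedge,hook] C=[spool,iron,jar]
Tick 4: prefer B, take wedge from B; A=[keg,bolt,nail] B=[hook] C=[spool,iron,jar,wedge]
Tick 5: prefer A, take keg from A; A=[bolt,nail] B=[hook] C=[spool,iron,jar,wedge,keg]
Tick 6: prefer B, take hook from B; A=[bolt,nail] B=[-] C=[spool,iron,jar,wedge,keg,hook]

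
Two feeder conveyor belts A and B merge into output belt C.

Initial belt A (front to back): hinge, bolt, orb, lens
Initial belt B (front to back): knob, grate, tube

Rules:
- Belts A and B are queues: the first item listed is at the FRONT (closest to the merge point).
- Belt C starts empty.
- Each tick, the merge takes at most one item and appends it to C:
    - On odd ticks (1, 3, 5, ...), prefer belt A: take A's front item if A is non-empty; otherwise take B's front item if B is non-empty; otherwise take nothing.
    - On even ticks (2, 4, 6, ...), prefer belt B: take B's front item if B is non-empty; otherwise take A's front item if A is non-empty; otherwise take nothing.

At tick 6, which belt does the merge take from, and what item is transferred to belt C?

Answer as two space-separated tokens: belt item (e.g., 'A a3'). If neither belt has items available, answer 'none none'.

Answer: B tube

Derivation:
Tick 1: prefer A, take hinge from A; A=[bolt,orb,lens] B=[knob,grate,tube] C=[hinge]
Tick 2: prefer B, take knob from B; A=[bolt,orb,lens] B=[grate,tube] C=[hinge,knob]
Tick 3: prefer A, take bolt from A; A=[orb,lens] B=[grate,tube] C=[hinge,knob,bolt]
Tick 4: prefer B, take grate from B; A=[orb,lens] B=[tube] C=[hinge,knob,bolt,grate]
Tick 5: prefer A, take orb from A; A=[lens] B=[tube] C=[hinge,knob,bolt,grate,orb]
Tick 6: prefer B, take tube from B; A=[lens] B=[-] C=[hinge,knob,bolt,grate,orb,tube]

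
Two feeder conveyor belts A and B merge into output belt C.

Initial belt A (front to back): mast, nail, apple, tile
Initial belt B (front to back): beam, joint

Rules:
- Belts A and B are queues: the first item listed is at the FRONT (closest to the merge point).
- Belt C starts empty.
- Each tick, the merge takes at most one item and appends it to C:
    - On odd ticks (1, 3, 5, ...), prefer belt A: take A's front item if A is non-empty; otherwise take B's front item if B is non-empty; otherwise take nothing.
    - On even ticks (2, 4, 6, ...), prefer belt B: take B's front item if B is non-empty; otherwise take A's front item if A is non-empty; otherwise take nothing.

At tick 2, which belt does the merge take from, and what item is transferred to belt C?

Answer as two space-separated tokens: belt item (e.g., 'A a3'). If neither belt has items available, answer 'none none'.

Answer: B beam

Derivation:
Tick 1: prefer A, take mast from A; A=[nail,apple,tile] B=[beam,joint] C=[mast]
Tick 2: prefer B, take beam from B; A=[nail,apple,tile] B=[joint] C=[mast,beam]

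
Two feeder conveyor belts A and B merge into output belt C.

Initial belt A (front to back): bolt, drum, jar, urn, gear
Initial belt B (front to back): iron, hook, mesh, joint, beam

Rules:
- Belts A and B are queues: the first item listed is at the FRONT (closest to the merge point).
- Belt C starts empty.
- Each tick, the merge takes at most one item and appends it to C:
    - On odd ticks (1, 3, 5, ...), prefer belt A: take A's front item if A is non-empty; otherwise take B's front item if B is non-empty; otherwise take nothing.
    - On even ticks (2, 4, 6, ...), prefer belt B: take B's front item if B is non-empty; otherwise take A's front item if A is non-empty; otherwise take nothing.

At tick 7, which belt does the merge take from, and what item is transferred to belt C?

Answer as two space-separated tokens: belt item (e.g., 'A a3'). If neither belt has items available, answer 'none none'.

Answer: A urn

Derivation:
Tick 1: prefer A, take bolt from A; A=[drum,jar,urn,gear] B=[iron,hook,mesh,joint,beam] C=[bolt]
Tick 2: prefer B, take iron from B; A=[drum,jar,urn,gear] B=[hook,mesh,joint,beam] C=[bolt,iron]
Tick 3: prefer A, take drum from A; A=[jar,urn,gear] B=[hook,mesh,joint,beam] C=[bolt,iron,drum]
Tick 4: prefer B, take hook from B; A=[jar,urn,gear] B=[mesh,joint,beam] C=[bolt,iron,drum,hook]
Tick 5: prefer A, take jar from A; A=[urn,gear] B=[mesh,joint,beam] C=[bolt,iron,drum,hook,jar]
Tick 6: prefer B, take mesh from B; A=[urn,gear] B=[joint,beam] C=[bolt,iron,drum,hook,jar,mesh]
Tick 7: prefer A, take urn from A; A=[gear] B=[joint,beam] C=[bolt,iron,drum,hook,jar,mesh,urn]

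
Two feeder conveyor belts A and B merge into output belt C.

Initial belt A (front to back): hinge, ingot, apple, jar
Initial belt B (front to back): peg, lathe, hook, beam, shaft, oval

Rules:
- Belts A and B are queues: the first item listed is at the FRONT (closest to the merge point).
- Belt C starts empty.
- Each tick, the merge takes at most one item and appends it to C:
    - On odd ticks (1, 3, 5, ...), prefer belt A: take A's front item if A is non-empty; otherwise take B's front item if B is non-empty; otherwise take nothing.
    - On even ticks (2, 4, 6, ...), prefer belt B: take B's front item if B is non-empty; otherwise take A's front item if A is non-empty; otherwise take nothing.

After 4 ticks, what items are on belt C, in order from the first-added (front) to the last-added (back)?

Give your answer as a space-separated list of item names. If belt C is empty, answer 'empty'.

Tick 1: prefer A, take hinge from A; A=[ingot,apple,jar] B=[peg,lathe,hook,beam,shaft,oval] C=[hinge]
Tick 2: prefer B, take peg from B; A=[ingot,apple,jar] B=[lathe,hook,beam,shaft,oval] C=[hinge,peg]
Tick 3: prefer A, take ingot from A; A=[apple,jar] B=[lathe,hook,beam,shaft,oval] C=[hinge,peg,ingot]
Tick 4: prefer B, take lathe from B; A=[apple,jar] B=[hook,beam,shaft,oval] C=[hinge,peg,ingot,lathe]

Answer: hinge peg ingot lathe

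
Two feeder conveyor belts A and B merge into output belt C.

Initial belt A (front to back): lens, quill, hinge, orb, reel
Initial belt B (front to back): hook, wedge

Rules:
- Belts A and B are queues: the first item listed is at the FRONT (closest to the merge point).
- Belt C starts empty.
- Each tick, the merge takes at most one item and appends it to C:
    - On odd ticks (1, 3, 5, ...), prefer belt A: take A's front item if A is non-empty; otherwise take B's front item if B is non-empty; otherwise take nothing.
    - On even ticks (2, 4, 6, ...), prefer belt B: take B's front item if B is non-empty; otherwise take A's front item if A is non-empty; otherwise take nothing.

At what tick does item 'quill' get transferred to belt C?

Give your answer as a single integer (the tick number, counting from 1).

Tick 1: prefer A, take lens from A; A=[quill,hinge,orb,reel] B=[hook,wedge] C=[lens]
Tick 2: prefer B, take hook from B; A=[quill,hinge,orb,reel] B=[wedge] C=[lens,hook]
Tick 3: prefer A, take quill from A; A=[hinge,orb,reel] B=[wedge] C=[lens,hook,quill]

Answer: 3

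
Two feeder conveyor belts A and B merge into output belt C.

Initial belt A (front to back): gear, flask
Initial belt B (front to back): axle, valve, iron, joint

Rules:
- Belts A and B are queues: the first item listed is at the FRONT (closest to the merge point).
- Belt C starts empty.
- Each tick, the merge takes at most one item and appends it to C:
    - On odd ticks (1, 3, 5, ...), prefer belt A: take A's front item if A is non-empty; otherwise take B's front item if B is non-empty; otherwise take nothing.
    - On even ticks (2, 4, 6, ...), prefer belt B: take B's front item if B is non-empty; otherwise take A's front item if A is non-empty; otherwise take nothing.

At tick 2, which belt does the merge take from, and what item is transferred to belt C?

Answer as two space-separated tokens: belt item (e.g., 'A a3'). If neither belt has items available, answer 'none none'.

Answer: B axle

Derivation:
Tick 1: prefer A, take gear from A; A=[flask] B=[axle,valve,iron,joint] C=[gear]
Tick 2: prefer B, take axle from B; A=[flask] B=[valve,iron,joint] C=[gear,axle]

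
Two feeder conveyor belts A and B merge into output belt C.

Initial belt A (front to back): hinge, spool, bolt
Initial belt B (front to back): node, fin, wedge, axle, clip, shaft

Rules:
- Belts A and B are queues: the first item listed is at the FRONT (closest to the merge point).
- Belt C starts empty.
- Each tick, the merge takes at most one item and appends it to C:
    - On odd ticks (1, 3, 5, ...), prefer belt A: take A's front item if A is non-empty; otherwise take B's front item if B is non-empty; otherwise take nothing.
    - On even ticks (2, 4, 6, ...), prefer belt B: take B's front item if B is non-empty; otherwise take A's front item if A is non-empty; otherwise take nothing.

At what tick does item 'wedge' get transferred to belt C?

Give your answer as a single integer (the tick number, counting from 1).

Answer: 6

Derivation:
Tick 1: prefer A, take hinge from A; A=[spool,bolt] B=[node,fin,wedge,axle,clip,shaft] C=[hinge]
Tick 2: prefer B, take node from B; A=[spool,bolt] B=[fin,wedge,axle,clip,shaft] C=[hinge,node]
Tick 3: prefer A, take spool from A; A=[bolt] B=[fin,wedge,axle,clip,shaft] C=[hinge,node,spool]
Tick 4: prefer B, take fin from B; A=[bolt] B=[wedge,axle,clip,shaft] C=[hinge,node,spool,fin]
Tick 5: prefer A, take bolt from A; A=[-] B=[wedge,axle,clip,shaft] C=[hinge,node,spool,fin,bolt]
Tick 6: prefer B, take wedge from B; A=[-] B=[axle,clip,shaft] C=[hinge,node,spool,fin,bolt,wedge]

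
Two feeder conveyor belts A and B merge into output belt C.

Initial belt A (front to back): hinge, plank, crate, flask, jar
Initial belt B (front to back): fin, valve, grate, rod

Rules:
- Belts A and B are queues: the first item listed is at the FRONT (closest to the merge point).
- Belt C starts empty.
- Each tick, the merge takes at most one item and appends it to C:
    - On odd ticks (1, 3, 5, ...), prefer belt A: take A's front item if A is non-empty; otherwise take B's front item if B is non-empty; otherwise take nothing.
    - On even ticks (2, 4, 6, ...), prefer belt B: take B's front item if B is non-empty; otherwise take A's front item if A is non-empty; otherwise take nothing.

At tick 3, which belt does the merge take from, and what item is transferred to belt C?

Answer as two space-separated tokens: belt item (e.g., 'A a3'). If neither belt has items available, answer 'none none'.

Tick 1: prefer A, take hinge from A; A=[plank,crate,flask,jar] B=[fin,valve,grate,rod] C=[hinge]
Tick 2: prefer B, take fin from B; A=[plank,crate,flask,jar] B=[valve,grate,rod] C=[hinge,fin]
Tick 3: prefer A, take plank from A; A=[crate,flask,jar] B=[valve,grate,rod] C=[hinge,fin,plank]

Answer: A plank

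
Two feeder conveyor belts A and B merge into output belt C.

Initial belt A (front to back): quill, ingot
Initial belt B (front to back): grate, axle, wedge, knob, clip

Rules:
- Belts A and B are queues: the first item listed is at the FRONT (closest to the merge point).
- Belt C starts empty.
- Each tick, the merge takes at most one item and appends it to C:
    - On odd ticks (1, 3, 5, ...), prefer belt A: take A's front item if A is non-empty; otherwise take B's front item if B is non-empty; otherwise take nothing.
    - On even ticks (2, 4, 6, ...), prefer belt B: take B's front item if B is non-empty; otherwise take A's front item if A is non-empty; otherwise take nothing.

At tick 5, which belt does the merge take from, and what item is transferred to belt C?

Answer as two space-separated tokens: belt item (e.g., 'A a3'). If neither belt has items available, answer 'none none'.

Answer: B wedge

Derivation:
Tick 1: prefer A, take quill from A; A=[ingot] B=[grate,axle,wedge,knob,clip] C=[quill]
Tick 2: prefer B, take grate from B; A=[ingot] B=[axle,wedge,knob,clip] C=[quill,grate]
Tick 3: prefer A, take ingot from A; A=[-] B=[axle,wedge,knob,clip] C=[quill,grate,ingot]
Tick 4: prefer B, take axle from B; A=[-] B=[wedge,knob,clip] C=[quill,grate,ingot,axle]
Tick 5: prefer A, take wedge from B; A=[-] B=[knob,clip] C=[quill,grate,ingot,axle,wedge]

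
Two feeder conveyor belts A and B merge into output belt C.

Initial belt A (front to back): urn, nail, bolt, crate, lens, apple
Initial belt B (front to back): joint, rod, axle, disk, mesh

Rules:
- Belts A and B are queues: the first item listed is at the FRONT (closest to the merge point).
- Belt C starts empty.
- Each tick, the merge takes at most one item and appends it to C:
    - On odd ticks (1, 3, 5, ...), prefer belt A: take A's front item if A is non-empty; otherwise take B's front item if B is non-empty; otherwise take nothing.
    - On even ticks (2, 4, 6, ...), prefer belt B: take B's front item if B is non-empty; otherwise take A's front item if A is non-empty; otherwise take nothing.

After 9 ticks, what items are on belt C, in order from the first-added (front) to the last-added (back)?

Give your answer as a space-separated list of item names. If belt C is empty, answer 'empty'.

Answer: urn joint nail rod bolt axle crate disk lens

Derivation:
Tick 1: prefer A, take urn from A; A=[nail,bolt,crate,lens,apple] B=[joint,rod,axle,disk,mesh] C=[urn]
Tick 2: prefer B, take joint from B; A=[nail,bolt,crate,lens,apple] B=[rod,axle,disk,mesh] C=[urn,joint]
Tick 3: prefer A, take nail from A; A=[bolt,crate,lens,apple] B=[rod,axle,disk,mesh] C=[urn,joint,nail]
Tick 4: prefer B, take rod from B; A=[bolt,crate,lens,apple] B=[axle,disk,mesh] C=[urn,joint,nail,rod]
Tick 5: prefer A, take bolt from A; A=[crate,lens,apple] B=[axle,disk,mesh] C=[urn,joint,nail,rod,bolt]
Tick 6: prefer B, take axle from B; A=[crate,lens,apple] B=[disk,mesh] C=[urn,joint,nail,rod,bolt,axle]
Tick 7: prefer A, take crate from A; A=[lens,apple] B=[disk,mesh] C=[urn,joint,nail,rod,bolt,axle,crate]
Tick 8: prefer B, take disk from B; A=[lens,apple] B=[mesh] C=[urn,joint,nail,rod,bolt,axle,crate,disk]
Tick 9: prefer A, take lens from A; A=[apple] B=[mesh] C=[urn,joint,nail,rod,bolt,axle,crate,disk,lens]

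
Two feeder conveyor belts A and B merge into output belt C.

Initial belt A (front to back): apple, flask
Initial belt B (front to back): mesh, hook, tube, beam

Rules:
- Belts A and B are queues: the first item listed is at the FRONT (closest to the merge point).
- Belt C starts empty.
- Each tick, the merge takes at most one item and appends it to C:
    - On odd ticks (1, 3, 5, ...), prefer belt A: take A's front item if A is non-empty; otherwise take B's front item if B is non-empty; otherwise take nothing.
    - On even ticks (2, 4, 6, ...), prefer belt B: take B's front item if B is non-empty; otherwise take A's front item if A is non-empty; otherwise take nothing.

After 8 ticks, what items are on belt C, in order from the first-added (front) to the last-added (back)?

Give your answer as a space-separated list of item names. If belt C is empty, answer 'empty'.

Tick 1: prefer A, take apple from A; A=[flask] B=[mesh,hook,tube,beam] C=[apple]
Tick 2: prefer B, take mesh from B; A=[flask] B=[hook,tube,beam] C=[apple,mesh]
Tick 3: prefer A, take flask from A; A=[-] B=[hook,tube,beam] C=[apple,mesh,flask]
Tick 4: prefer B, take hook from B; A=[-] B=[tube,beam] C=[apple,mesh,flask,hook]
Tick 5: prefer A, take tube from B; A=[-] B=[beam] C=[apple,mesh,flask,hook,tube]
Tick 6: prefer B, take beam from B; A=[-] B=[-] C=[apple,mesh,flask,hook,tube,beam]
Tick 7: prefer A, both empty, nothing taken; A=[-] B=[-] C=[apple,mesh,flask,hook,tube,beam]
Tick 8: prefer B, both empty, nothing taken; A=[-] B=[-] C=[apple,mesh,flask,hook,tube,beam]

Answer: apple mesh flask hook tube beam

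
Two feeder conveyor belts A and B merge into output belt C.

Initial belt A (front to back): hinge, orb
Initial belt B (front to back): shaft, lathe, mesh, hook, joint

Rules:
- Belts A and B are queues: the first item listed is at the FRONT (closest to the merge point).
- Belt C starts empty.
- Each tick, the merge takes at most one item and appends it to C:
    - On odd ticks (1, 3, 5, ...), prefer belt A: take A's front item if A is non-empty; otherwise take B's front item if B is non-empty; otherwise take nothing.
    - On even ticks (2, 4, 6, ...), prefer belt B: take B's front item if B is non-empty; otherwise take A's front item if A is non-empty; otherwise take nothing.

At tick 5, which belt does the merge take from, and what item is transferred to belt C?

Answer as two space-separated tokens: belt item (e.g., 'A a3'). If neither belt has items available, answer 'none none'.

Tick 1: prefer A, take hinge from A; A=[orb] B=[shaft,lathe,mesh,hook,joint] C=[hinge]
Tick 2: prefer B, take shaft from B; A=[orb] B=[lathe,mesh,hook,joint] C=[hinge,shaft]
Tick 3: prefer A, take orb from A; A=[-] B=[lathe,mesh,hook,joint] C=[hinge,shaft,orb]
Tick 4: prefer B, take lathe from B; A=[-] B=[mesh,hook,joint] C=[hinge,shaft,orb,lathe]
Tick 5: prefer A, take mesh from B; A=[-] B=[hook,joint] C=[hinge,shaft,orb,lathe,mesh]

Answer: B mesh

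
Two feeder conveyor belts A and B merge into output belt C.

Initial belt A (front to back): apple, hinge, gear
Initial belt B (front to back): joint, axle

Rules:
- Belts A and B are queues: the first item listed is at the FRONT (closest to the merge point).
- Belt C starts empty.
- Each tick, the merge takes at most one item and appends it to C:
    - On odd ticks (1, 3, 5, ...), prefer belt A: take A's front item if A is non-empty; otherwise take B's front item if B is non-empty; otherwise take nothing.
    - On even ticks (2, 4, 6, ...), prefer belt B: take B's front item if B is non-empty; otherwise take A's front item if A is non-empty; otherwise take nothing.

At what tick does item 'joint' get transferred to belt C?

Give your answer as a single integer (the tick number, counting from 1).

Answer: 2

Derivation:
Tick 1: prefer A, take apple from A; A=[hinge,gear] B=[joint,axle] C=[apple]
Tick 2: prefer B, take joint from B; A=[hinge,gear] B=[axle] C=[apple,joint]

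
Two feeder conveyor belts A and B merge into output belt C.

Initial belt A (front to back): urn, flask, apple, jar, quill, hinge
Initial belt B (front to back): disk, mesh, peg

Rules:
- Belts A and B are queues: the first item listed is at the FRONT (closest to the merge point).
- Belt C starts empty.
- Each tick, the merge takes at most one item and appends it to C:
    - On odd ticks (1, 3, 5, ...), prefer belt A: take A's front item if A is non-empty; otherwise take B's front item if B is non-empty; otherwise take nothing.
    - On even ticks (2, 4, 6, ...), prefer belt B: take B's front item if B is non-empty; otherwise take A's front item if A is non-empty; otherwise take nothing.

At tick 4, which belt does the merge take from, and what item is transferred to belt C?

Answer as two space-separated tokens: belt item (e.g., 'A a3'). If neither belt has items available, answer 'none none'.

Tick 1: prefer A, take urn from A; A=[flask,apple,jar,quill,hinge] B=[disk,mesh,peg] C=[urn]
Tick 2: prefer B, take disk from B; A=[flask,apple,jar,quill,hinge] B=[mesh,peg] C=[urn,disk]
Tick 3: prefer A, take flask from A; A=[apple,jar,quill,hinge] B=[mesh,peg] C=[urn,disk,flask]
Tick 4: prefer B, take mesh from B; A=[apple,jar,quill,hinge] B=[peg] C=[urn,disk,flask,mesh]

Answer: B mesh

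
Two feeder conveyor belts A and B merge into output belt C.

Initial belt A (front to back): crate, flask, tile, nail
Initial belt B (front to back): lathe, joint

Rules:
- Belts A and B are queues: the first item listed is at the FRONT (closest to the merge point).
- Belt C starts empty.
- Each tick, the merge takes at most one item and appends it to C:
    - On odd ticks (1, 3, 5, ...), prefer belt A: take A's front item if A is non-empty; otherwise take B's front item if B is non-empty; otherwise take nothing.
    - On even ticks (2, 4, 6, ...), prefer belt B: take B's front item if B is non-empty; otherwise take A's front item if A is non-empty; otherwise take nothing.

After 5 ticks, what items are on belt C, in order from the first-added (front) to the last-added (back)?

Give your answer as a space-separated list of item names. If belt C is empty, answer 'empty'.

Answer: crate lathe flask joint tile

Derivation:
Tick 1: prefer A, take crate from A; A=[flask,tile,nail] B=[lathe,joint] C=[crate]
Tick 2: prefer B, take lathe from B; A=[flask,tile,nail] B=[joint] C=[crate,lathe]
Tick 3: prefer A, take flask from A; A=[tile,nail] B=[joint] C=[crate,lathe,flask]
Tick 4: prefer B, take joint from B; A=[tile,nail] B=[-] C=[crate,lathe,flask,joint]
Tick 5: prefer A, take tile from A; A=[nail] B=[-] C=[crate,lathe,flask,joint,tile]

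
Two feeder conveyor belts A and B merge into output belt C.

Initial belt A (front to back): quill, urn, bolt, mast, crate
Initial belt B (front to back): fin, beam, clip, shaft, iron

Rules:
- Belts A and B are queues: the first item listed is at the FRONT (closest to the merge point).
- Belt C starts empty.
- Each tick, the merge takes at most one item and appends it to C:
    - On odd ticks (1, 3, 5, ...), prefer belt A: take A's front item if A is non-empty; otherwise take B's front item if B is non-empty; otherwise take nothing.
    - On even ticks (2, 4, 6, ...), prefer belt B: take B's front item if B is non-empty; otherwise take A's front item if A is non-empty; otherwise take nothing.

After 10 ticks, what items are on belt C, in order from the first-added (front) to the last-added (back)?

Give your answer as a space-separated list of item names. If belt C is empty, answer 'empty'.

Tick 1: prefer A, take quill from A; A=[urn,bolt,mast,crate] B=[fin,beam,clip,shaft,iron] C=[quill]
Tick 2: prefer B, take fin from B; A=[urn,bolt,mast,crate] B=[beam,clip,shaft,iron] C=[quill,fin]
Tick 3: prefer A, take urn from A; A=[bolt,mast,crate] B=[beam,clip,shaft,iron] C=[quill,fin,urn]
Tick 4: prefer B, take beam from B; A=[bolt,mast,crate] B=[clip,shaft,iron] C=[quill,fin,urn,beam]
Tick 5: prefer A, take bolt from A; A=[mast,crate] B=[clip,shaft,iron] C=[quill,fin,urn,beam,bolt]
Tick 6: prefer B, take clip from B; A=[mast,crate] B=[shaft,iron] C=[quill,fin,urn,beam,bolt,clip]
Tick 7: prefer A, take mast from A; A=[crate] B=[shaft,iron] C=[quill,fin,urn,beam,bolt,clip,mast]
Tick 8: prefer B, take shaft from B; A=[crate] B=[iron] C=[quill,fin,urn,beam,bolt,clip,mast,shaft]
Tick 9: prefer A, take crate from A; A=[-] B=[iron] C=[quill,fin,urn,beam,bolt,clip,mast,shaft,crate]
Tick 10: prefer B, take iron from B; A=[-] B=[-] C=[quill,fin,urn,beam,bolt,clip,mast,shaft,crate,iron]

Answer: quill fin urn beam bolt clip mast shaft crate iron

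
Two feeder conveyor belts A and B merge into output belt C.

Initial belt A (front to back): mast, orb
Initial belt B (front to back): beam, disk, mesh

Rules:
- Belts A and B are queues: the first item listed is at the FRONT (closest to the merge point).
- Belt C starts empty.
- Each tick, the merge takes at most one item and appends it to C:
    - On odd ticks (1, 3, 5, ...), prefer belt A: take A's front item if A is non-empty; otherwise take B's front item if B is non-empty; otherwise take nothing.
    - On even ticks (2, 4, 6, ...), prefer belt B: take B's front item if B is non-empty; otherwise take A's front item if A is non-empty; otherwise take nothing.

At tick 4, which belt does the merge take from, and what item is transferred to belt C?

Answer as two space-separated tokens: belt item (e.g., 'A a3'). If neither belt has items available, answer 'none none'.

Tick 1: prefer A, take mast from A; A=[orb] B=[beam,disk,mesh] C=[mast]
Tick 2: prefer B, take beam from B; A=[orb] B=[disk,mesh] C=[mast,beam]
Tick 3: prefer A, take orb from A; A=[-] B=[disk,mesh] C=[mast,beam,orb]
Tick 4: prefer B, take disk from B; A=[-] B=[mesh] C=[mast,beam,orb,disk]

Answer: B disk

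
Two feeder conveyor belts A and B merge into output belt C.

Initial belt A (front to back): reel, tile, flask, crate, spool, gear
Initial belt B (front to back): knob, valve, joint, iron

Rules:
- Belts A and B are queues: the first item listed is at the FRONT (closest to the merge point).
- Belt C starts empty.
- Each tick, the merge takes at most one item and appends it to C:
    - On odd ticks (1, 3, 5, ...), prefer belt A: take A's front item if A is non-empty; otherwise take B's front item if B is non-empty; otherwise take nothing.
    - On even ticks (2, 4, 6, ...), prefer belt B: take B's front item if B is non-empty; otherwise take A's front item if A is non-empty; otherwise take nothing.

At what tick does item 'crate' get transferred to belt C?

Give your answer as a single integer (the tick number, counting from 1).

Answer: 7

Derivation:
Tick 1: prefer A, take reel from A; A=[tile,flask,crate,spool,gear] B=[knob,valve,joint,iron] C=[reel]
Tick 2: prefer B, take knob from B; A=[tile,flask,crate,spool,gear] B=[valve,joint,iron] C=[reel,knob]
Tick 3: prefer A, take tile from A; A=[flask,crate,spool,gear] B=[valve,joint,iron] C=[reel,knob,tile]
Tick 4: prefer B, take valve from B; A=[flask,crate,spool,gear] B=[joint,iron] C=[reel,knob,tile,valve]
Tick 5: prefer A, take flask from A; A=[crate,spool,gear] B=[joint,iron] C=[reel,knob,tile,valve,flask]
Tick 6: prefer B, take joint from B; A=[crate,spool,gear] B=[iron] C=[reel,knob,tile,valve,flask,joint]
Tick 7: prefer A, take crate from A; A=[spool,gear] B=[iron] C=[reel,knob,tile,valve,flask,joint,crate]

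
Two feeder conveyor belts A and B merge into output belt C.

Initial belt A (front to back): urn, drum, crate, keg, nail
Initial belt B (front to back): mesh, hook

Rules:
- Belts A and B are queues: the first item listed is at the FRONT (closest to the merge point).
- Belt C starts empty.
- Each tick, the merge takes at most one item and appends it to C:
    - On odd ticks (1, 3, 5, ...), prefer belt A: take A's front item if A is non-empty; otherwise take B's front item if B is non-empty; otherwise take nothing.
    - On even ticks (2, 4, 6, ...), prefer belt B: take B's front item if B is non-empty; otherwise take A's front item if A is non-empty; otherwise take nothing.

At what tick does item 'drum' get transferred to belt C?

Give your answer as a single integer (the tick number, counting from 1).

Answer: 3

Derivation:
Tick 1: prefer A, take urn from A; A=[drum,crate,keg,nail] B=[mesh,hook] C=[urn]
Tick 2: prefer B, take mesh from B; A=[drum,crate,keg,nail] B=[hook] C=[urn,mesh]
Tick 3: prefer A, take drum from A; A=[crate,keg,nail] B=[hook] C=[urn,mesh,drum]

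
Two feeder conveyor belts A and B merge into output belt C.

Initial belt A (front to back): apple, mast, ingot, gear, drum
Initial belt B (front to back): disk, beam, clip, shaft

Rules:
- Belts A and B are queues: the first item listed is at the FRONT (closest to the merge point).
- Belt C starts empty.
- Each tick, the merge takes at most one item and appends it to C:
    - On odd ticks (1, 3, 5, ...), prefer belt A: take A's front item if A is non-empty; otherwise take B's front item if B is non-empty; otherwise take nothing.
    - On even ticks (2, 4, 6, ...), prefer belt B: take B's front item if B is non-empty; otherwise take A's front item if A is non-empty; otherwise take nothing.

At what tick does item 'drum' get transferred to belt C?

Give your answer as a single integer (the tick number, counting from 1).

Tick 1: prefer A, take apple from A; A=[mast,ingot,gear,drum] B=[disk,beam,clip,shaft] C=[apple]
Tick 2: prefer B, take disk from B; A=[mast,ingot,gear,drum] B=[beam,clip,shaft] C=[apple,disk]
Tick 3: prefer A, take mast from A; A=[ingot,gear,drum] B=[beam,clip,shaft] C=[apple,disk,mast]
Tick 4: prefer B, take beam from B; A=[ingot,gear,drum] B=[clip,shaft] C=[apple,disk,mast,beam]
Tick 5: prefer A, take ingot from A; A=[gear,drum] B=[clip,shaft] C=[apple,disk,mast,beam,ingot]
Tick 6: prefer B, take clip from B; A=[gear,drum] B=[shaft] C=[apple,disk,mast,beam,ingot,clip]
Tick 7: prefer A, take gear from A; A=[drum] B=[shaft] C=[apple,disk,mast,beam,ingot,clip,gear]
Tick 8: prefer B, take shaft from B; A=[drum] B=[-] C=[apple,disk,mast,beam,ingot,clip,gear,shaft]
Tick 9: prefer A, take drum from A; A=[-] B=[-] C=[apple,disk,mast,beam,ingot,clip,gear,shaft,drum]

Answer: 9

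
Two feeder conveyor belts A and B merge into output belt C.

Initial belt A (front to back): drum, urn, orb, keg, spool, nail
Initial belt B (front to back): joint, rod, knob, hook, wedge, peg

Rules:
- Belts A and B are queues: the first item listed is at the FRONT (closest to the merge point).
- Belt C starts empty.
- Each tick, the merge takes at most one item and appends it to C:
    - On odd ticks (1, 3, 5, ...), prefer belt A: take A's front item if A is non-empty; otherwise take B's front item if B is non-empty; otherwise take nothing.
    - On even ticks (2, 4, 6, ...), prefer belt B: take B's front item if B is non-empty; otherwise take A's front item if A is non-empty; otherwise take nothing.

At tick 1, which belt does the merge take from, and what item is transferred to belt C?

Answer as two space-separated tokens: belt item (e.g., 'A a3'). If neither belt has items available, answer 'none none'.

Tick 1: prefer A, take drum from A; A=[urn,orb,keg,spool,nail] B=[joint,rod,knob,hook,wedge,peg] C=[drum]

Answer: A drum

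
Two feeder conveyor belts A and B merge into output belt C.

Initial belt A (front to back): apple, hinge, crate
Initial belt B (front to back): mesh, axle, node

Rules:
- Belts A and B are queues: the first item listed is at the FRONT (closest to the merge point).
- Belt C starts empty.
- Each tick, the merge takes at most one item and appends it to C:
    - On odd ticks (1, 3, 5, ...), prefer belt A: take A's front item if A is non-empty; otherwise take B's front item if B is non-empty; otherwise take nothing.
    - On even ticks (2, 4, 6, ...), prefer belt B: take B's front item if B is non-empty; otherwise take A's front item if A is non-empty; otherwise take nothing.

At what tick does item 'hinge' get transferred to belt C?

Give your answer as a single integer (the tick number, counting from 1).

Tick 1: prefer A, take apple from A; A=[hinge,crate] B=[mesh,axle,node] C=[apple]
Tick 2: prefer B, take mesh from B; A=[hinge,crate] B=[axle,node] C=[apple,mesh]
Tick 3: prefer A, take hinge from A; A=[crate] B=[axle,node] C=[apple,mesh,hinge]

Answer: 3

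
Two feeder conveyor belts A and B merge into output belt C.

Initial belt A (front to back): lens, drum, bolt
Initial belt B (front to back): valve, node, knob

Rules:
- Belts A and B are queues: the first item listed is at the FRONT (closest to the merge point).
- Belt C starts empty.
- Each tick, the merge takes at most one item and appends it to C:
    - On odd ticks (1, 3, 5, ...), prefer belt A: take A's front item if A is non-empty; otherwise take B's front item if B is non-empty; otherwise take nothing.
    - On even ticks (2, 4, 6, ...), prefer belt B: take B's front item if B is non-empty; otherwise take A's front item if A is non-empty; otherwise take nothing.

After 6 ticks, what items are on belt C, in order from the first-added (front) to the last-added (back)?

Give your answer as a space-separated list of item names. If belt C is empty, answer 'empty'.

Tick 1: prefer A, take lens from A; A=[drum,bolt] B=[valve,node,knob] C=[lens]
Tick 2: prefer B, take valve from B; A=[drum,bolt] B=[node,knob] C=[lens,valve]
Tick 3: prefer A, take drum from A; A=[bolt] B=[node,knob] C=[lens,valve,drum]
Tick 4: prefer B, take node from B; A=[bolt] B=[knob] C=[lens,valve,drum,node]
Tick 5: prefer A, take bolt from A; A=[-] B=[knob] C=[lens,valve,drum,node,bolt]
Tick 6: prefer B, take knob from B; A=[-] B=[-] C=[lens,valve,drum,node,bolt,knob]

Answer: lens valve drum node bolt knob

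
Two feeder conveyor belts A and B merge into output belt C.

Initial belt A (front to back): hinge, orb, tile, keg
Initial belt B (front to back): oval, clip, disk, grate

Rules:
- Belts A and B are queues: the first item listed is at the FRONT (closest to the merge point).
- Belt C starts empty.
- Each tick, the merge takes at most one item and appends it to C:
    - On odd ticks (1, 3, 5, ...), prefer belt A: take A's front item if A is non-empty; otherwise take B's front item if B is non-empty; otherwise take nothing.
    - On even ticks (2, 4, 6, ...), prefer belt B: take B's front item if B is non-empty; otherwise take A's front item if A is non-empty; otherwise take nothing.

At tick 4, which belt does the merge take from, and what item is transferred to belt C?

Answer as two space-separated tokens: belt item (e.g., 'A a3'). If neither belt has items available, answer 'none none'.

Answer: B clip

Derivation:
Tick 1: prefer A, take hinge from A; A=[orb,tile,keg] B=[oval,clip,disk,grate] C=[hinge]
Tick 2: prefer B, take oval from B; A=[orb,tile,keg] B=[clip,disk,grate] C=[hinge,oval]
Tick 3: prefer A, take orb from A; A=[tile,keg] B=[clip,disk,grate] C=[hinge,oval,orb]
Tick 4: prefer B, take clip from B; A=[tile,keg] B=[disk,grate] C=[hinge,oval,orb,clip]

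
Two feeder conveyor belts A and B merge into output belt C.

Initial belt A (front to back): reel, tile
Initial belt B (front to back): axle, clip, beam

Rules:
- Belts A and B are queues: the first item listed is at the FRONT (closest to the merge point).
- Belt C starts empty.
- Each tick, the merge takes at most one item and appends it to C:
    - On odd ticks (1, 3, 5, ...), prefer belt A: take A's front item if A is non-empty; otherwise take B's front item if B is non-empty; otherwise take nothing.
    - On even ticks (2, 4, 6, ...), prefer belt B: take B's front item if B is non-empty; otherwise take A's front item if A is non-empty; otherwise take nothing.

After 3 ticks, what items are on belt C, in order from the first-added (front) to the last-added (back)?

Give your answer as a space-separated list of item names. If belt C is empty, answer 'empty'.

Tick 1: prefer A, take reel from A; A=[tile] B=[axle,clip,beam] C=[reel]
Tick 2: prefer B, take axle from B; A=[tile] B=[clip,beam] C=[reel,axle]
Tick 3: prefer A, take tile from A; A=[-] B=[clip,beam] C=[reel,axle,tile]

Answer: reel axle tile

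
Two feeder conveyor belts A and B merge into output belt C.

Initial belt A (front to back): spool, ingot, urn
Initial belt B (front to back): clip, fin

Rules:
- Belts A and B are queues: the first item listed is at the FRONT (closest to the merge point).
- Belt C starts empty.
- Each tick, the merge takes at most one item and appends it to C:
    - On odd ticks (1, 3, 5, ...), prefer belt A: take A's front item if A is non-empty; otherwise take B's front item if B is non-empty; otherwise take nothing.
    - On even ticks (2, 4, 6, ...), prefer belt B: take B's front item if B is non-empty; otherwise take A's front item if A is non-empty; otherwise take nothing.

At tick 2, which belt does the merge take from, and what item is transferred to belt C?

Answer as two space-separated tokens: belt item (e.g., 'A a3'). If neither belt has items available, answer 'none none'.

Tick 1: prefer A, take spool from A; A=[ingot,urn] B=[clip,fin] C=[spool]
Tick 2: prefer B, take clip from B; A=[ingot,urn] B=[fin] C=[spool,clip]

Answer: B clip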